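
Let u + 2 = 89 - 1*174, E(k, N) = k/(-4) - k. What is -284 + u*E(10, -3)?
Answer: 1607/2 ≈ 803.50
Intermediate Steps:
E(k, N) = -5*k/4 (E(k, N) = k*(-¼) - k = -k/4 - k = -5*k/4)
u = -87 (u = -2 + (89 - 1*174) = -2 + (89 - 174) = -2 - 85 = -87)
-284 + u*E(10, -3) = -284 - (-435)*10/4 = -284 - 87*(-25/2) = -284 + 2175/2 = 1607/2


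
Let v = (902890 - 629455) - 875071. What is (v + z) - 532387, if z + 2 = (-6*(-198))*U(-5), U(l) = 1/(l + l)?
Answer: -5670719/5 ≈ -1.1341e+6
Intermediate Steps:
U(l) = 1/(2*l)
z = -604/5 (z = -2 + (-6*(-198))*((½)/(-5)) = -2 + 1188*((½)*(-⅕)) = -2 + 1188*(-⅒) = -2 - 594/5 = -604/5 ≈ -120.80)
v = -601636 (v = 273435 - 875071 = -601636)
(v + z) - 532387 = (-601636 - 604/5) - 532387 = -3008784/5 - 532387 = -5670719/5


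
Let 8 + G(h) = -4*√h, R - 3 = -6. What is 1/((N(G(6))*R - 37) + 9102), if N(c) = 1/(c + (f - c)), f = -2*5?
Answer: 10/90653 ≈ 0.00011031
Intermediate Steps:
R = -3 (R = 3 - 6 = -3)
f = -10
G(h) = -8 - 4*√h
N(c) = -⅒ (N(c) = 1/(c + (-10 - c)) = 1/(-10) = -⅒)
1/((N(G(6))*R - 37) + 9102) = 1/((-⅒*(-3) - 37) + 9102) = 1/((3/10 - 37) + 9102) = 1/(-367/10 + 9102) = 1/(90653/10) = 10/90653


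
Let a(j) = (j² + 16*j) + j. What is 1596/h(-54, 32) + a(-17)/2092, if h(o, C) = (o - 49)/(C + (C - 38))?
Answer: -41496/103 ≈ -402.87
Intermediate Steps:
h(o, C) = (-49 + o)/(-38 + 2*C) (h(o, C) = (-49 + o)/(C + (-38 + C)) = (-49 + o)/(-38 + 2*C))
a(j) = j² + 17*j
1596/h(-54, 32) + a(-17)/2092 = 1596/(((-49 - 54)/(2*(-19 + 32)))) - 17*(17 - 17)/2092 = 1596/(((½)*(-103)/13)) - 17*0*(1/2092) = 1596/(((½)*(1/13)*(-103))) + 0*(1/2092) = 1596/(-103/26) + 0 = 1596*(-26/103) + 0 = -41496/103 + 0 = -41496/103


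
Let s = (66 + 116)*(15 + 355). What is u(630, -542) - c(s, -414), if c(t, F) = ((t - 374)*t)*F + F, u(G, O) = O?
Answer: 1866929042032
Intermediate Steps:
s = 67340 (s = 182*370 = 67340)
c(t, F) = F + F*t*(-374 + t) (c(t, F) = ((-374 + t)*t)*F + F = (t*(-374 + t))*F + F = F*t*(-374 + t) + F = F + F*t*(-374 + t))
u(630, -542) - c(s, -414) = -542 - (-414)*(1 + 67340**2 - 374*67340) = -542 - (-414)*(1 + 4534675600 - 25185160) = -542 - (-414)*4509490441 = -542 - 1*(-1866929042574) = -542 + 1866929042574 = 1866929042032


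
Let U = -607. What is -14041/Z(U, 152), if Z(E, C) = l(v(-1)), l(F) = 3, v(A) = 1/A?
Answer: -14041/3 ≈ -4680.3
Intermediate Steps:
Z(E, C) = 3
-14041/Z(U, 152) = -14041/3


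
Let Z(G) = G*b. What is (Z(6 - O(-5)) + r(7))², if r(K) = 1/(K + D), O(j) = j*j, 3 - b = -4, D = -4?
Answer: 158404/9 ≈ 17600.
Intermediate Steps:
b = 7 (b = 3 - 1*(-4) = 3 + 4 = 7)
O(j) = j²
r(K) = 1/(-4 + K) (r(K) = 1/(K - 4) = 1/(-4 + K))
Z(G) = 7*G (Z(G) = G*7 = 7*G)
(Z(6 - O(-5)) + r(7))² = (7*(6 - 1*(-5)²) + 1/(-4 + 7))² = (7*(6 - 1*25) + 1/3)² = (7*(6 - 25) + ⅓)² = (7*(-19) + ⅓)² = (-133 + ⅓)² = (-398/3)² = 158404/9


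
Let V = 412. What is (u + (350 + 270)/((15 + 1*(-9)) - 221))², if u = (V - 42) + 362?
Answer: 982947904/1849 ≈ 5.3161e+5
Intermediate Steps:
u = 732 (u = (412 - 42) + 362 = 370 + 362 = 732)
(u + (350 + 270)/((15 + 1*(-9)) - 221))² = (732 + (350 + 270)/((15 + 1*(-9)) - 221))² = (732 + 620/((15 - 9) - 221))² = (732 + 620/(6 - 221))² = (732 + 620/(-215))² = (732 + 620*(-1/215))² = (732 - 124/43)² = (31352/43)² = 982947904/1849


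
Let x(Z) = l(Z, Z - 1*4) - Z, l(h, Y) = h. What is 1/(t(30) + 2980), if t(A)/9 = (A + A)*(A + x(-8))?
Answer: 1/19180 ≈ 5.2138e-5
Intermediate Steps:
x(Z) = 0 (x(Z) = Z - Z = 0)
t(A) = 18*A² (t(A) = 9*((A + A)*(A + 0)) = 9*((2*A)*A) = 9*(2*A²) = 18*A²)
1/(t(30) + 2980) = 1/(18*30² + 2980) = 1/(18*900 + 2980) = 1/(16200 + 2980) = 1/19180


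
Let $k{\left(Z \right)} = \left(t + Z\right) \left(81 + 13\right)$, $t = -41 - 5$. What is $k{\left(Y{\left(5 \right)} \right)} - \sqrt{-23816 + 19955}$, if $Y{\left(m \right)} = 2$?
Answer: $-4136 - 3 i \sqrt{429} \approx -4136.0 - 62.137 i$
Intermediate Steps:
$t = -46$
$k{\left(Z \right)} = -4324 + 94 Z$ ($k{\left(Z \right)} = \left(-46 + Z\right) \left(81 + 13\right) = \left(-46 + Z\right) 94 = -4324 + 94 Z$)
$k{\left(Y{\left(5 \right)} \right)} - \sqrt{-23816 + 19955} = \left(-4324 + 94 \cdot 2\right) - \sqrt{-23816 + 19955} = \left(-4324 + 188\right) - \sqrt{-3861} = -4136 - 3 i \sqrt{429}$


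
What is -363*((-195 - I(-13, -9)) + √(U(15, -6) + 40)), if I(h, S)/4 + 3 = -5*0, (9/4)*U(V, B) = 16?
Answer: 66429 - 242*√106 ≈ 63937.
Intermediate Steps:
U(V, B) = 64/9 (U(V, B) = (4/9)*16 = 64/9)
I(h, S) = -12 (I(h, S) = -12 + 4*(-5*0) = -12 + 4*0 = -12 + 0 = -12)
-363*((-195 - I(-13, -9)) + √(U(15, -6) + 40)) = -363*((-195 - 1*(-12)) + √(64/9 + 40)) = -363*((-195 + 12) + √(424/9)) = -363*(-183 + 2*√106/3) = 66429 - 242*√106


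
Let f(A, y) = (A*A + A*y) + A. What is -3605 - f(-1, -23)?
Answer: -3628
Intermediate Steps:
f(A, y) = A + A² + A*y (f(A, y) = (A² + A*y) + A = A + A² + A*y)
-3605 - f(-1, -23) = -3605 - (-1)*(1 - 1 - 23) = -3605 - (-1)*(-23) = -3605 - 1*23 = -3605 - 23 = -3628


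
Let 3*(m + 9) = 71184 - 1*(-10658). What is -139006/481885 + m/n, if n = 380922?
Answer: -119425909321/550681793910 ≈ -0.21687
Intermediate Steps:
m = 81815/3 (m = -9 + (71184 - 1*(-10658))/3 = -9 + (71184 + 10658)/3 = -9 + (⅓)*81842 = -9 + 81842/3 = 81815/3 ≈ 27272.)
-139006/481885 + m/n = -139006/481885 + (81815/3)/380922 = -139006*1/481885 + (81815/3)*(1/380922) = -139006/481885 + 81815/1142766 = -119425909321/550681793910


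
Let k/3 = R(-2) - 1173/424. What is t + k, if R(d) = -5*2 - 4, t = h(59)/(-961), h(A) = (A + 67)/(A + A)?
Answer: -1209246285/24040376 ≈ -50.301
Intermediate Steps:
h(A) = (67 + A)/(2*A) (h(A) = (67 + A)/((2*A)) = (67 + A)*(1/(2*A)) = (67 + A)/(2*A))
t = -63/56699 (t = ((½)*(67 + 59)/59)/(-961) = ((½)*(1/59)*126)*(-1/961) = (63/59)*(-1/961) = -63/56699 ≈ -0.0011111)
R(d) = -14 (R(d) = -10 - 4 = -14)
k = -21327/424 (k = 3*(-14 - 1173/424) = 3*(-7109/424) = -21327/424 ≈ -50.299)
t + k = -63/56699 - 21327/424 = -1209246285/24040376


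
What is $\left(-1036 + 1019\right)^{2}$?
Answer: $289$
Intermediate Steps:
$\left(-1036 + 1019\right)^{2} = \left(-17\right)^{2} = 289$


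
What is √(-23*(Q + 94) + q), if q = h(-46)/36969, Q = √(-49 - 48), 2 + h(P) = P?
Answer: √(-328313580466 - 3492695567*I*√97)/12323 ≈ 2.4326 - 46.561*I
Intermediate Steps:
h(P) = -2 + P
Q = I*√97 (Q = √(-97) = I*√97 ≈ 9.8489*I)
q = -16/12323 (q = (-2 - 46)/36969 = -48*1/36969 = -16/12323 ≈ -0.0012984)
√(-23*(Q + 94) + q) = √(-23*(I*√97 + 94) - 16/12323) = √(-23*(94 + I*√97) - 16/12323) = √((-2162 - 23*I*√97) - 16/12323) = √(-26642342/12323 - 23*I*√97)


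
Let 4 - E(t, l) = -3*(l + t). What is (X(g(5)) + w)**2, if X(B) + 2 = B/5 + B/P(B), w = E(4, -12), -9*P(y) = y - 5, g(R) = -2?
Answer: 763876/1225 ≈ 623.57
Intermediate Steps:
P(y) = 5/9 - y/9 (P(y) = -(y - 5)/9 = -(-5 + y)/9 = 5/9 - y/9)
E(t, l) = 4 + 3*l + 3*t (E(t, l) = 4 - (-3)*(l + t) = 4 - (-3*l - 3*t) = 4 + (3*l + 3*t) = 4 + 3*l + 3*t)
w = -20 (w = 4 + 3*(-12) + 3*4 = 4 - 36 + 12 = -20)
X(B) = -2 + B/5 + B/(5/9 - B/9) (X(B) = -2 + (B/5 + B/(5/9 - B/9)) = -2 + B/5 + B/(5/9 - B/9))
(X(g(5)) + w)**2 = ((50 + (-2)**2 - 60*(-2))/(5*(-5 - 2)) - 20)**2 = ((1/5)*(50 + 4 + 120)/(-7) - 20)**2 = ((1/5)*(-1/7)*174 - 20)**2 = (-174/35 - 20)**2 = (-874/35)**2 = 763876/1225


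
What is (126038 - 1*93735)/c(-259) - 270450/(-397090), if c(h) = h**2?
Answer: 3096925472/2663719429 ≈ 1.1626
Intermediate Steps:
(126038 - 1*93735)/c(-259) - 270450/(-397090) = (126038 - 1*93735)/((-259)**2) - 270450/(-397090) = (126038 - 93735)/67081 - 270450*(-1/397090) = 32303*(1/67081) + 27045/39709 = 32303/67081 + 27045/39709 = 3096925472/2663719429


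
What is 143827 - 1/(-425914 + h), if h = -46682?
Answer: 67972064893/472596 ≈ 1.4383e+5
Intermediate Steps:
143827 - 1/(-425914 + h) = 143827 - 1/(-425914 - 46682) = 143827 - 1/(-472596) = 143827 - 1*(-1/472596) = 143827 + 1/472596 = 67972064893/472596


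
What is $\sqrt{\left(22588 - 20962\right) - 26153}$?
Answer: $i \sqrt{24527} \approx 156.61 i$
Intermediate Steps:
$\sqrt{\left(22588 - 20962\right) - 26153} = \sqrt{1626 - 26153} = \sqrt{-24527} = i \sqrt{24527}$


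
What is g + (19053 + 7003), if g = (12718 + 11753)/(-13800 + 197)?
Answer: 354415297/13603 ≈ 26054.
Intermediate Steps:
g = -24471/13603 (g = 24471/(-13603) = 24471*(-1/13603) = -24471/13603 ≈ -1.7989)
g + (19053 + 7003) = -24471/13603 + (19053 + 7003) = -24471/13603 + 26056 = 354415297/13603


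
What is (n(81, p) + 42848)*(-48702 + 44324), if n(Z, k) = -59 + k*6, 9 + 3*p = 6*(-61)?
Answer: -184046742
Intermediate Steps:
p = -125 (p = -3 + (6*(-61))/3 = -3 + (1/3)*(-366) = -3 - 122 = -125)
n(Z, k) = -59 + 6*k
(n(81, p) + 42848)*(-48702 + 44324) = ((-59 + 6*(-125)) + 42848)*(-48702 + 44324) = ((-59 - 750) + 42848)*(-4378) = (-809 + 42848)*(-4378) = 42039*(-4378) = -184046742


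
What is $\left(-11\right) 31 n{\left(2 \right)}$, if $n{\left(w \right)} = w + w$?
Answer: $-1364$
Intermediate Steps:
$n{\left(w \right)} = 2 w$
$\left(-11\right) 31 n{\left(2 \right)} = \left(-11\right) 31 \cdot 2 \cdot 2 = \left(-341\right) 4 = -1364$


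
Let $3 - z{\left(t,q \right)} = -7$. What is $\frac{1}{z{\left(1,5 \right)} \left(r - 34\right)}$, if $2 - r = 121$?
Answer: $- \frac{1}{1530} \approx -0.00065359$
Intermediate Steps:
$r = -119$ ($r = 2 - 121 = -119$)
$z{\left(t,q \right)} = 10$ ($z{\left(t,q \right)} = 3 - -7 = 3 + 7 = 10$)
$\frac{1}{z{\left(1,5 \right)} \left(r - 34\right)} = \frac{1}{10 \left(-119 - 34\right)} = \frac{1}{10 \left(-153\right)} = \frac{1}{-1530} = - \frac{1}{1530}$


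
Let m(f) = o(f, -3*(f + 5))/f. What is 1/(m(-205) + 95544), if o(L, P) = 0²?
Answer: 1/95544 ≈ 1.0466e-5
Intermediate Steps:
o(L, P) = 0
m(f) = 0 (m(f) = 0/f = 0)
1/(m(-205) + 95544) = 1/(0 + 95544) = 1/95544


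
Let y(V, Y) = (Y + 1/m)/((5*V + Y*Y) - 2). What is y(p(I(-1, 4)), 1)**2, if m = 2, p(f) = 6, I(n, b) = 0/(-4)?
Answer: 9/3364 ≈ 0.0026754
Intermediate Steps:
I(n, b) = 0 (I(n, b) = 0*(-1/4) = 0)
y(V, Y) = (1/2 + Y)/(-2 + Y**2 + 5*V) (y(V, Y) = (Y + 1/2)/((5*V + Y*Y) - 2) = (Y + 1/2)/((5*V + Y**2) - 2) = (1/2 + Y)/((Y**2 + 5*V) - 2) = (1/2 + Y)/(-2 + Y**2 + 5*V))
y(p(I(-1, 4)), 1)**2 = ((1/2 + 1)/(-2 + 1**2 + 5*6))**2 = ((3/2)/(-2 + 1 + 30))**2 = ((3/2)/29)**2 = ((1/29)*(3/2))**2 = (3/58)**2 = 9/3364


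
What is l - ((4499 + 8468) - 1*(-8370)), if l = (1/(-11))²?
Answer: -2581776/121 ≈ -21337.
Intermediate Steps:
l = 1/121 (l = (-1/11)² = 1/121 ≈ 0.0082645)
l - ((4499 + 8468) - 1*(-8370)) = 1/121 - ((4499 + 8468) - 1*(-8370)) = 1/121 - (12967 + 8370) = 1/121 - 1*21337 = 1/121 - 21337 = -2581776/121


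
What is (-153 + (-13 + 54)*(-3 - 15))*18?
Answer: -16038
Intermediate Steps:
(-153 + (-13 + 54)*(-3 - 15))*18 = (-153 + 41*(-18))*18 = (-153 - 738)*18 = -891*18 = -16038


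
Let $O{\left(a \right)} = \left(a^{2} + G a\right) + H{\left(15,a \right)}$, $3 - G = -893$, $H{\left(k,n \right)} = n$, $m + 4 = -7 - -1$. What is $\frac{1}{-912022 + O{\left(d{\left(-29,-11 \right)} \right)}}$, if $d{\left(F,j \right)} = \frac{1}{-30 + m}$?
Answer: $- \frac{1600}{1459271079} \approx -1.0964 \cdot 10^{-6}$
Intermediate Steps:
$m = -10$ ($m = -4 - 6 = -10$)
$d{\left(F,j \right)} = - \frac{1}{40}$ ($d{\left(F,j \right)} = \frac{1}{-30 - 10} = \frac{1}{-40} = - \frac{1}{40}$)
$G = 896$ ($G = 3 - -893 = 3 + 893 = 896$)
$O{\left(a \right)} = a^{2} + 897 a$ ($O{\left(a \right)} = \left(a^{2} + 896 a\right) + a = a^{2} + 897 a$)
$\frac{1}{-912022 + O{\left(d{\left(-29,-11 \right)} \right)}} = \frac{1}{-912022 - \frac{897 - \frac{1}{40}}{40}} = \frac{1}{-912022 - \frac{35879}{1600}} = \frac{1}{- \frac{1459271079}{1600}} = - \frac{1600}{1459271079}$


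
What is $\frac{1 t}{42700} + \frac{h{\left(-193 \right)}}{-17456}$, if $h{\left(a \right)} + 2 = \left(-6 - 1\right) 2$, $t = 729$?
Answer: $\frac{838039}{46585700} \approx 0.017989$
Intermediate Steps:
$h{\left(a \right)} = -16$ ($h{\left(a \right)} = -2 + \left(-6 - 1\right) 2 = -2 - 14 = -16$)
$\frac{1 t}{42700} + \frac{h{\left(-193 \right)}}{-17456} = \frac{1 \cdot 729}{42700} - \frac{16}{-17456} = 729 \cdot \frac{1}{42700} - - \frac{1}{1091} = \frac{729}{42700} + \frac{1}{1091} = \frac{838039}{46585700}$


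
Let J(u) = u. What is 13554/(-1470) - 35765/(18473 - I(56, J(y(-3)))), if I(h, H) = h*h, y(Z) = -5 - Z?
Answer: -126556/10955 ≈ -11.552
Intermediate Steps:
I(h, H) = h²
13554/(-1470) - 35765/(18473 - I(56, J(y(-3)))) = 13554/(-1470) - 35765/(18473 - 1*56²) = 13554*(-1/1470) - 35765/(18473 - 1*3136) = -2259/245 - 35765/(18473 - 3136) = -2259/245 - 35765/15337 = -126556/10955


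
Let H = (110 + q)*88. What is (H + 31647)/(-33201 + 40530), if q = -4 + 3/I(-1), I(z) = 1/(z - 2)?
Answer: 40183/7329 ≈ 5.4827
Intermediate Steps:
I(z) = 1/(-2 + z)
q = -13 (q = -4 + 3/1/(-2 - 1) = -4 + 3/1/(-3) = -4 + 3/(-⅓) = -4 - 3*3 = -4 - 9 = -13)
H = 8536 (H = (110 - 13)*88 = 97*88 = 8536)
(H + 31647)/(-33201 + 40530) = (8536 + 31647)/(-33201 + 40530) = 40183/7329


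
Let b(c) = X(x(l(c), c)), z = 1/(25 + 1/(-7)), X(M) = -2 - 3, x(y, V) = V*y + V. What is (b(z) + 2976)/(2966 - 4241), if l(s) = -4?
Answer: -2971/1275 ≈ -2.3302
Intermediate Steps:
x(y, V) = V + V*y
X(M) = -5
z = 7/174 (z = 1/(25 - ⅐) = 1/(174/7) = 7/174 ≈ 0.040230)
b(c) = -5
(b(z) + 2976)/(2966 - 4241) = (-5 + 2976)/(2966 - 4241) = 2971/(-1275) = 2971*(-1/1275) = -2971/1275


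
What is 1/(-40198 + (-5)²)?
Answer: -1/40173 ≈ -2.4892e-5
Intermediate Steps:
1/(-40198 + (-5)²) = 1/(-40198 + 25) = 1/(-40173) = -1/40173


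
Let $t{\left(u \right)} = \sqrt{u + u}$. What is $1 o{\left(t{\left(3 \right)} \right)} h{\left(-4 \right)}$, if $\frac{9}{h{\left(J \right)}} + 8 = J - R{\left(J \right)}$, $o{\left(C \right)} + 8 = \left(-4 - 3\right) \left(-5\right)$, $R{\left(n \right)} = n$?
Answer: $- \frac{243}{8} \approx -30.375$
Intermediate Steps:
$t{\left(u \right)} = \sqrt{2} \sqrt{u}$ ($t{\left(u \right)} = \sqrt{2 u} = \sqrt{2} \sqrt{u}$)
$o{\left(C \right)} = 27$ ($o{\left(C \right)} = -8 + \left(-4 - 3\right) \left(-5\right) = -8 - -35 = -8 + 35 = 27$)
$h{\left(J \right)} = - \frac{9}{8}$ ($h{\left(J \right)} = \frac{9}{-8 + \left(J - J\right)} = \frac{9}{-8 + 0} = \frac{9}{-8} = 9 \left(- \frac{1}{8}\right) = - \frac{9}{8}$)
$1 o{\left(t{\left(3 \right)} \right)} h{\left(-4 \right)} = 1 \cdot 27 \left(- \frac{9}{8}\right) = 27 \left(- \frac{9}{8}\right) = - \frac{243}{8}$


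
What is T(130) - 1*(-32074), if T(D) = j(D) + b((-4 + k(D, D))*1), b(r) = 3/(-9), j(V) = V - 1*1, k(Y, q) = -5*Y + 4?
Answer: 96608/3 ≈ 32203.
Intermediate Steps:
k(Y, q) = 4 - 5*Y
j(V) = -1 + V (j(V) = V - 1 = -1 + V)
b(r) = -⅓ (b(r) = 3*(-⅑) = -⅓)
T(D) = -4/3 + D (T(D) = (-1 + D) - ⅓ = -4/3 + D)
T(130) - 1*(-32074) = (-4/3 + 130) - 1*(-32074) = 386/3 + 32074 = 96608/3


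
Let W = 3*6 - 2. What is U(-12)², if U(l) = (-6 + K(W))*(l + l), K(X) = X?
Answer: 57600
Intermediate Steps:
W = 16 (W = 18 - 2 = 16)
U(l) = 20*l (U(l) = (-6 + 16)*(l + l) = 10*(2*l) = 20*l)
U(-12)² = (20*(-12))² = (-240)² = 57600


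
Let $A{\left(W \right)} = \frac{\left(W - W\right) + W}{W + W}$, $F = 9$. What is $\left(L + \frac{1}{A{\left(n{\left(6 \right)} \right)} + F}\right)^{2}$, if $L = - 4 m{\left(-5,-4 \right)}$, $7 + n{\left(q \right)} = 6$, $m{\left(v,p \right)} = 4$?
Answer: $\frac{91204}{361} \approx 252.64$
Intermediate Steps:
$n{\left(q \right)} = -1$ ($n{\left(q \right)} = -7 + 6 = -1$)
$A{\left(W \right)} = \frac{1}{2}$ ($A{\left(W \right)} = \frac{0 + W}{2 W} = W \frac{1}{2 W} = \frac{1}{2}$)
$L = -16$ ($L = \left(-4\right) 4 = -16$)
$\left(L + \frac{1}{A{\left(n{\left(6 \right)} \right)} + F}\right)^{2} = \left(-16 + \frac{1}{\frac{1}{2} + 9}\right)^{2} = \left(-16 + \frac{1}{\frac{19}{2}}\right)^{2} = \left(-16 + \frac{2}{19}\right)^{2} = \left(- \frac{302}{19}\right)^{2} = \frac{91204}{361}$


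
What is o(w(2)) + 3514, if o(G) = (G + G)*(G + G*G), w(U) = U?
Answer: 3538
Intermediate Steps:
o(G) = 2*G*(G + G**2) (o(G) = (2*G)*(G + G**2) = 2*G*(G + G**2))
o(w(2)) + 3514 = 2*2**2*(1 + 2) + 3514 = 2*4*3 + 3514 = 24 + 3514 = 3538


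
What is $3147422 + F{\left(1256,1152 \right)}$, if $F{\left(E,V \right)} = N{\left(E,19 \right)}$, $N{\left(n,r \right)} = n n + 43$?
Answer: $4725001$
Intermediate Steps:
$N{\left(n,r \right)} = 43 + n^{2}$ ($N{\left(n,r \right)} = n^{2} + 43 = 43 + n^{2}$)
$F{\left(E,V \right)} = 43 + E^{2}$
$3147422 + F{\left(1256,1152 \right)} = 3147422 + \left(43 + 1256^{2}\right) = 3147422 + \left(43 + 1577536\right) = 3147422 + 1577579 = 4725001$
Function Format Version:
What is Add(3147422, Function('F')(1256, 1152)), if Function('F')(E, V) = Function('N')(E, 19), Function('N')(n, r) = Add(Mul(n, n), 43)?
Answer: 4725001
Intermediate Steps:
Function('N')(n, r) = Add(43, Pow(n, 2)) (Function('N')(n, r) = Add(Pow(n, 2), 43) = Add(43, Pow(n, 2)))
Function('F')(E, V) = Add(43, Pow(E, 2))
Add(3147422, Function('F')(1256, 1152)) = Add(3147422, Add(43, Pow(1256, 2))) = Add(3147422, Add(43, 1577536)) = Add(3147422, 1577579) = 4725001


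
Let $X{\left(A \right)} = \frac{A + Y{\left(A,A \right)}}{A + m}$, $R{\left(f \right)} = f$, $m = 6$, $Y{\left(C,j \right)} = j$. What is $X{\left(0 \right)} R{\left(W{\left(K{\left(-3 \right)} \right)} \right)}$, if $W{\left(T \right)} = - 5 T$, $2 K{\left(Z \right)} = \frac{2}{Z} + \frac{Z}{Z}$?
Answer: $0$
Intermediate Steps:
$K{\left(Z \right)} = \frac{1}{2} + \frac{1}{Z}$ ($K{\left(Z \right)} = \frac{\frac{2}{Z} + \frac{Z}{Z}}{2} = \frac{\frac{2}{Z} + 1}{2} = \frac{1 + \frac{2}{Z}}{2} = \frac{1}{2} + \frac{1}{Z}$)
$X{\left(A \right)} = \frac{2 A}{6 + A}$ ($X{\left(A \right)} = \frac{A + A}{A + 6} = \frac{2 A}{6 + A}$)
$X{\left(0 \right)} R{\left(W{\left(K{\left(-3 \right)} \right)} \right)} = 2 \cdot 0 \frac{1}{6 + 0} \left(- 5 \frac{2 - 3}{2 \left(-3\right)}\right) = 2 \cdot 0 \cdot \frac{1}{6} \left(- 5 \cdot \frac{1}{2} \left(- \frac{1}{3}\right) \left(-1\right)\right) = 2 \cdot 0 \cdot \frac{1}{6} \left(\left(-5\right) \frac{1}{6}\right) = 0 \left(- \frac{5}{6}\right) = 0$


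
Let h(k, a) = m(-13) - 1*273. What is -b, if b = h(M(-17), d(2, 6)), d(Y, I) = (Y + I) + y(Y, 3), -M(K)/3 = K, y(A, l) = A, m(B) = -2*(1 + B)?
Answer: 249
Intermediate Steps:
m(B) = -2 - 2*B
M(K) = -3*K
d(Y, I) = I + 2*Y (d(Y, I) = (Y + I) + Y = (I + Y) + Y = I + 2*Y)
h(k, a) = -249 (h(k, a) = (-2 - 2*(-13)) - 1*273 = (-2 + 26) - 273 = 24 - 273 = -249)
b = -249
-b = -1*(-249) = 249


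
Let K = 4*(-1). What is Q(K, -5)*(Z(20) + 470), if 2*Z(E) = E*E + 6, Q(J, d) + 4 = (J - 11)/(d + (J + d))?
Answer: -27593/14 ≈ -1970.9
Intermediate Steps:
K = -4
Q(J, d) = -4 + (-11 + J)/(J + 2*d) (Q(J, d) = -4 + (J - 11)/(d + (J + d)) = -4 + (-11 + J)/(J + 2*d))
Z(E) = 3 + E**2/2 (Z(E) = (E*E + 6)/2 = (E**2 + 6)/2 = (6 + E**2)/2 = 3 + E**2/2)
Q(K, -5)*(Z(20) + 470) = ((-11 - 8*(-5) - 3*(-4))/(-4 + 2*(-5)))*((3 + (1/2)*20**2) + 470) = ((-11 + 40 + 12)/(-4 - 10))*((3 + (1/2)*400) + 470) = (41/(-14))*((3 + 200) + 470) = (-1/14*41)*(203 + 470) = -41/14*673 = -27593/14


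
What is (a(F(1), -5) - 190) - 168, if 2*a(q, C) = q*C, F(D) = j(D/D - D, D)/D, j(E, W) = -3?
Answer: -701/2 ≈ -350.50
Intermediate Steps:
F(D) = -3/D
a(q, C) = C*q/2 (a(q, C) = (q*C)/2 = (C*q)/2 = C*q/2)
(a(F(1), -5) - 190) - 168 = ((½)*(-5)*(-3/1) - 190) - 168 = ((½)*(-5)*(-3*1) - 190) - 168 = ((½)*(-5)*(-3) - 190) - 168 = (15/2 - 190) - 168 = -365/2 - 168 = -701/2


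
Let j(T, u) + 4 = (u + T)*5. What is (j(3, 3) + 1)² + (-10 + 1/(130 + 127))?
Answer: 184784/257 ≈ 719.00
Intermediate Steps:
j(T, u) = -4 + 5*T + 5*u (j(T, u) = -4 + (u + T)*5 = -4 + (T + u)*5 = -4 + (5*T + 5*u) = -4 + 5*T + 5*u)
(j(3, 3) + 1)² + (-10 + 1/(130 + 127)) = ((-4 + 5*3 + 5*3) + 1)² + (-10 + 1/(130 + 127)) = ((-4 + 15 + 15) + 1)² + (-10 + 1/257) = (26 + 1)² + (-10 + 1/257) = 27² - 2569/257 = 729 - 2569/257 = 184784/257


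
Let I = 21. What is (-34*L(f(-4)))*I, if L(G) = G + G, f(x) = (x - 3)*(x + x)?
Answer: -79968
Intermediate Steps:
f(x) = 2*x*(-3 + x) (f(x) = (-3 + x)*(2*x) = 2*x*(-3 + x))
L(G) = 2*G
(-34*L(f(-4)))*I = -68*2*(-4)*(-3 - 4)*21 = -68*2*(-4)*(-7)*21 = -68*56*21 = -34*112*21 = -3808*21 = -79968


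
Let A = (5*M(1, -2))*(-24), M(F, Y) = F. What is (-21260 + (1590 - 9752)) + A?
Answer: -29542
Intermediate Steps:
A = -120 (A = (5*1)*(-24) = 5*(-24) = -120)
(-21260 + (1590 - 9752)) + A = (-21260 + (1590 - 9752)) - 120 = (-21260 - 8162) - 120 = -29422 - 120 = -29542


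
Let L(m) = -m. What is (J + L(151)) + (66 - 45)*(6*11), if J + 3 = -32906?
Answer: -31674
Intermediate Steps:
J = -32909 (J = -3 - 32906 = -32909)
(J + L(151)) + (66 - 45)*(6*11) = (-32909 - 1*151) + (66 - 45)*(6*11) = (-32909 - 151) + 21*66 = -33060 + 1386 = -31674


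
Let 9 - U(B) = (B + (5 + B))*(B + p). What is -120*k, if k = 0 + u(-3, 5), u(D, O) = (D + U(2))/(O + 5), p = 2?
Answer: 360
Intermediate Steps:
U(B) = 9 - (2 + B)*(5 + 2*B) (U(B) = 9 - (B + (5 + B))*(B + 2) = 9 - (5 + 2*B)*(2 + B) = 9 - (2 + B)*(5 + 2*B))
u(D, O) = (-27 + D)/(5 + O) (u(D, O) = (D + (-1 - 9*2 - 2*2²))/(O + 5) = (D + (-1 - 18 - 2*4))/(5 + O) = (D + (-1 - 18 - 8))/(5 + O) = (D - 27)/(5 + O) = (-27 + D)/(5 + O))
k = -3 (k = 0 + (-27 - 3)/(5 + 5) = 0 - 30/10 = 0 + (⅒)*(-30) = 0 - 3 = -3)
-120*k = -120*(-3) = 360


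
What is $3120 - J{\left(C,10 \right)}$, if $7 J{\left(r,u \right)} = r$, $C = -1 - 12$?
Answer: $\frac{21853}{7} \approx 3121.9$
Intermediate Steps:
$C = -13$
$J{\left(r,u \right)} = \frac{r}{7}$
$3120 - J{\left(C,10 \right)} = 3120 - \frac{1}{7} \left(-13\right) = 3120 - - \frac{13}{7} = 3120 + \frac{13}{7} = \frac{21853}{7}$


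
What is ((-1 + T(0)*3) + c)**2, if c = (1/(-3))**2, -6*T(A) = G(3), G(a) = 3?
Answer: 1849/324 ≈ 5.7068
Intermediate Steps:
T(A) = -1/2 (T(A) = -1/6*3 = -1/2)
c = 1/9 (c = (1*(-1/3))**2 = (-1/3)**2 = 1/9 ≈ 0.11111)
((-1 + T(0)*3) + c)**2 = ((-1 - 1/2*3) + 1/9)**2 = ((-1 - 3/2) + 1/9)**2 = (-5/2 + 1/9)**2 = (-43/18)**2 = 1849/324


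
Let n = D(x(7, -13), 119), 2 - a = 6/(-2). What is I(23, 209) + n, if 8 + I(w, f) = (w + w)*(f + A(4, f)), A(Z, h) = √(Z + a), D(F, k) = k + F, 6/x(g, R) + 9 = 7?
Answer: 9860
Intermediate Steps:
x(g, R) = -3 (x(g, R) = 6/(-9 + 7) = 6/(-2) = 6*(-½) = -3)
a = 5 (a = 2 - 6/(-2) = 2 - 6*(-1)/2 = 2 - 1*(-3) = 2 + 3 = 5)
D(F, k) = F + k
A(Z, h) = √(5 + Z) (A(Z, h) = √(Z + 5) = √(5 + Z))
n = 116 (n = -3 + 119 = 116)
I(w, f) = -8 + 2*w*(3 + f) (I(w, f) = -8 + (w + w)*(f + √(5 + 4)) = -8 + (2*w)*(f + √9) = -8 + (2*w)*(f + 3) = -8 + (2*w)*(3 + f) = -8 + 2*w*(3 + f))
I(23, 209) + n = (-8 + 6*23 + 2*209*23) + 116 = (-8 + 138 + 9614) + 116 = 9744 + 116 = 9860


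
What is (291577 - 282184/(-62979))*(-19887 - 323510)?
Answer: -900853466639657/8997 ≈ -1.0013e+11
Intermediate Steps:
(291577 - 282184/(-62979))*(-19887 - 323510) = (291577 - 282184*(-1/62979))*(-343397) = (291577 + 40312/8997)*(-343397) = (2623358581/8997)*(-343397) = -900853466639657/8997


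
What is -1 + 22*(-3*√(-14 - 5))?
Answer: -1 - 66*I*√19 ≈ -1.0 - 287.69*I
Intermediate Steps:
-1 + 22*(-3*√(-14 - 5)) = -1 + 22*(-3*I*√19) = -1 - 66*I*√19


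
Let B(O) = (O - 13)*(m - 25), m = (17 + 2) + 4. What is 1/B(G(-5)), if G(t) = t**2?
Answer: -1/24 ≈ -0.041667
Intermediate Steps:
m = 23 (m = 19 + 4 = 23)
B(O) = 26 - 2*O (B(O) = (O - 13)*(23 - 25) = (-13 + O)*(-2) = 26 - 2*O)
1/B(G(-5)) = 1/(26 - 2*(-5)**2) = 1/(26 - 2*25) = 1/(26 - 50) = 1/(-24) = -1/24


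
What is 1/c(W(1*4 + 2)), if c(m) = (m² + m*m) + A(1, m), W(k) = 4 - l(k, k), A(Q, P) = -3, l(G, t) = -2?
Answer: 1/69 ≈ 0.014493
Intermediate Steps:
W(k) = 6 (W(k) = 4 - 1*(-2) = 4 + 2 = 6)
c(m) = -3 + 2*m² (c(m) = (m² + m*m) - 3 = (m² + m²) - 3 = 2*m² - 3 = -3 + 2*m²)
1/c(W(1*4 + 2)) = 1/(-3 + 2*6²) = 1/(-3 + 2*36) = 1/(-3 + 72) = 1/69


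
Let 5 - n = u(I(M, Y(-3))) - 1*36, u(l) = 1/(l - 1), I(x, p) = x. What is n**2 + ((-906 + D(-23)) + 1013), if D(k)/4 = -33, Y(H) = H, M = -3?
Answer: 26825/16 ≈ 1676.6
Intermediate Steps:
u(l) = 1/(-1 + l)
D(k) = -132 (D(k) = 4*(-33) = -132)
n = 165/4 (n = 5 - (1/(-1 - 3) - 1*36) = 5 - (1/(-4) - 36) = 5 - (-1/4 - 36) = 5 - 1*(-145/4) = 5 + 145/4 = 165/4 ≈ 41.250)
n**2 + ((-906 + D(-23)) + 1013) = (165/4)**2 + ((-906 - 132) + 1013) = 27225/16 + (-1038 + 1013) = 27225/16 - 25 = 26825/16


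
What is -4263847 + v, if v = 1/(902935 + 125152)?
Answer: -4383605670688/1028087 ≈ -4.2638e+6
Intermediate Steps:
v = 1/1028087 ≈ 9.7268e-7
-4263847 + v = -4263847 + 1/1028087 = -4383605670688/1028087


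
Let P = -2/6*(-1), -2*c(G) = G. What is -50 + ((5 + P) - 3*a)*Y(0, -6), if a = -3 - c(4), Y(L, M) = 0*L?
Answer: -50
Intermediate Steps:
c(G) = -G/2
Y(L, M) = 0
a = -1 (a = -3 - (-1)*4/2 = -3 - 1*(-2) = -3 + 2 = -1)
P = 1/3 (P = -2*1/6*(-1) = -1/3*(-1) = 1/3 ≈ 0.33333)
-50 + ((5 + P) - 3*a)*Y(0, -6) = -50 + ((5 + 1/3) - 3*(-1))*0 = -50 + (16/3 + 3)*0 = -50 + (25/3)*0 = -50 + 0 = -50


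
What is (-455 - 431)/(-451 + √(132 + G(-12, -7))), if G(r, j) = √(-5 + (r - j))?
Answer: 886/(451 - √(132 + I*√10)) ≈ 2.0159 + 0.00063117*I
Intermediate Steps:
G(r, j) = √(-5 + r - j)
(-455 - 431)/(-451 + √(132 + G(-12, -7))) = (-455 - 431)/(-451 + √(132 + √(-5 - 12 - 1*(-7)))) = -886/(-451 + √(132 + √(-5 - 12 + 7))) = -886/(-451 + √(132 + √(-10))) = -886/(-451 + √(132 + I*√10))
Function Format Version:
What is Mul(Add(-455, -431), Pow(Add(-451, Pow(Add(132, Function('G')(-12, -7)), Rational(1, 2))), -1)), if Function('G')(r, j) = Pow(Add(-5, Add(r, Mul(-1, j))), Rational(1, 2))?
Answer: Mul(886, Pow(Add(451, Mul(-1, Pow(Add(132, Mul(I, Pow(10, Rational(1, 2)))), Rational(1, 2)))), -1)) ≈ Add(2.0159, Mul(0.00063117, I))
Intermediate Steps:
Function('G')(r, j) = Pow(Add(-5, r, Mul(-1, j)), Rational(1, 2))
Mul(Add(-455, -431), Pow(Add(-451, Pow(Add(132, Function('G')(-12, -7)), Rational(1, 2))), -1)) = Mul(Add(-455, -431), Pow(Add(-451, Pow(Add(132, Pow(Add(-5, -12, Mul(-1, -7)), Rational(1, 2))), Rational(1, 2))), -1)) = Mul(-886, Pow(Add(-451, Pow(Add(132, Pow(Add(-5, -12, 7), Rational(1, 2))), Rational(1, 2))), -1)) = Mul(-886, Pow(Add(-451, Pow(Add(132, Pow(-10, Rational(1, 2))), Rational(1, 2))), -1)) = Mul(-886, Pow(Add(-451, Pow(Add(132, Mul(I, Pow(10, Rational(1, 2)))), Rational(1, 2))), -1))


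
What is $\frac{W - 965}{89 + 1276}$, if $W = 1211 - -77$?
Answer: $\frac{323}{1365} \approx 0.23663$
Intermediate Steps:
$W = 1288$ ($W = 1211 + 77 = 1288$)
$\frac{W - 965}{89 + 1276} = \frac{1288 - 965}{89 + 1276} = \frac{323}{1365}$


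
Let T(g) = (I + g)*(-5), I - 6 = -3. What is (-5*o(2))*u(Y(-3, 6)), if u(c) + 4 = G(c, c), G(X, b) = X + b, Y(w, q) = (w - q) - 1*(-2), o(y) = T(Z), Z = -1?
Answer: -900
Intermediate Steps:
I = 3 (I = 6 - 3 = 3)
T(g) = -15 - 5*g (T(g) = (3 + g)*(-5) = -15 - 5*g)
o(y) = -10 (o(y) = -15 - 5*(-1) = -15 + 5 = -10)
Y(w, q) = 2 + w - q (Y(w, q) = (w - q) + 2 = 2 + w - q)
u(c) = -4 + 2*c (u(c) = -4 + (c + c) = -4 + 2*c)
(-5*o(2))*u(Y(-3, 6)) = (-5*(-10))*(-4 + 2*(2 - 3 - 1*6)) = 50*(-4 + 2*(2 - 3 - 6)) = 50*(-4 + 2*(-7)) = 50*(-4 - 14) = 50*(-18) = -900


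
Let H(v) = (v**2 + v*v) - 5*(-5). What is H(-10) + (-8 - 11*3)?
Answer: 184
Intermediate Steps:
H(v) = 25 + 2*v**2 (H(v) = (v**2 + v**2) + 25 = 2*v**2 + 25 = 25 + 2*v**2)
H(-10) + (-8 - 11*3) = (25 + 2*(-10)**2) + (-8 - 11*3) = (25 + 2*100) + (-8 - 33) = (25 + 200) - 41 = 225 - 41 = 184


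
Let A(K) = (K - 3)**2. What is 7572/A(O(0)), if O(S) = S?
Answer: 2524/3 ≈ 841.33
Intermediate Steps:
A(K) = (-3 + K)**2
7572/A(O(0)) = 7572/((-3 + 0)**2) = 7572/((-3)**2) = 7572/9 = 7572*(1/9) = 2524/3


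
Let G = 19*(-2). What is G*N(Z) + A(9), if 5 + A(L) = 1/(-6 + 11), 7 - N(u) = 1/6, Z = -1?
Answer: -3967/15 ≈ -264.47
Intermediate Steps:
N(u) = 41/6 (N(u) = 7 - 1/6 = 7 - 1*⅙ = 7 - ⅙ = 41/6)
G = -38
A(L) = -24/5 (A(L) = -5 + 1/(-6 + 11) = -5 + 1/5 = -5 + ⅕ = -24/5)
G*N(Z) + A(9) = -38*41/6 - 24/5 = -779/3 - 24/5 = -3967/15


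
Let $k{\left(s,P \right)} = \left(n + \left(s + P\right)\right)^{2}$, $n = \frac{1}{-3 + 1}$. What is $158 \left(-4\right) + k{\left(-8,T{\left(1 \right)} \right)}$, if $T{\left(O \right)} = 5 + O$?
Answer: $- \frac{2503}{4} \approx -625.75$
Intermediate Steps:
$n = - \frac{1}{2}$ ($n = \frac{1}{-2} = - \frac{1}{2} \approx -0.5$)
$k{\left(s,P \right)} = \left(- \frac{1}{2} + P + s\right)^{2}$ ($k{\left(s,P \right)} = \left(- \frac{1}{2} + \left(s + P\right)\right)^{2} = \left(- \frac{1}{2} + \left(P + s\right)\right)^{2} = \left(- \frac{1}{2} + P + s\right)^{2}$)
$158 \left(-4\right) + k{\left(-8,T{\left(1 \right)} \right)} = 158 \left(-4\right) + \frac{\left(-1 + 2 \left(5 + 1\right) + 2 \left(-8\right)\right)^{2}}{4} = -632 + \frac{\left(-1 + 2 \cdot 6 - 16\right)^{2}}{4} = -632 + \frac{\left(-1 + 12 - 16\right)^{2}}{4} = -632 + \frac{\left(-5\right)^{2}}{4} = -632 + \frac{1}{4} \cdot 25 = -632 + \frac{25}{4} = - \frac{2503}{4}$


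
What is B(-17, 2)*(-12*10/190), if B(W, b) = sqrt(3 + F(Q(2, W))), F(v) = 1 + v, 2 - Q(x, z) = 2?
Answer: -24/19 ≈ -1.2632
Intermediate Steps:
Q(x, z) = 0 (Q(x, z) = 2 - 1*2 = 2 - 2 = 0)
B(W, b) = 2 (B(W, b) = sqrt(3 + (1 + 0)) = sqrt(3 + 1) = sqrt(4) = 2)
B(-17, 2)*(-12*10/190) = 2*(-12*10/190) = 2*(-120*1/190) = 2*(-12/19) = -24/19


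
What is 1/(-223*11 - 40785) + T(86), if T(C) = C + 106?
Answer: 8301695/43238 ≈ 192.00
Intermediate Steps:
T(C) = 106 + C
1/(-223*11 - 40785) + T(86) = 1/(-223*11 - 40785) + (106 + 86) = 1/(-2453 - 40785) + 192 = 1/(-43238) + 192 = -1/43238 + 192 = 8301695/43238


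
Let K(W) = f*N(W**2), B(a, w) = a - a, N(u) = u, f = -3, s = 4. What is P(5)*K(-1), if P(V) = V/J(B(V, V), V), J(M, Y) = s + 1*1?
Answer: -3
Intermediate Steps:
B(a, w) = 0
K(W) = -3*W**2
J(M, Y) = 5 (J(M, Y) = 4 + 1*1 = 4 + 1 = 5)
P(V) = V/5
P(5)*K(-1) = ((1/5)*5)*(-3*(-1)**2) = 1*(-3*1) = 1*(-3) = -3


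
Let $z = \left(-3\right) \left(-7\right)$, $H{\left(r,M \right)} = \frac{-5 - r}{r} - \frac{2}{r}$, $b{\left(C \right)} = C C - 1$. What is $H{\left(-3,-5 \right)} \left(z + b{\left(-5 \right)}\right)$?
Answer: $60$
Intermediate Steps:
$b{\left(C \right)} = -1 + C^{2}$ ($b{\left(C \right)} = C^{2} - 1 = -1 + C^{2}$)
$H{\left(r,M \right)} = - \frac{2}{r} + \frac{-5 - r}{r}$ ($H{\left(r,M \right)} = \frac{-5 - r}{r} - \frac{2}{r} = - \frac{2}{r} + \frac{-5 - r}{r}$)
$z = 21$
$H{\left(-3,-5 \right)} \left(z + b{\left(-5 \right)}\right) = \frac{-7 - -3}{-3} \left(21 - \left(1 - \left(-5\right)^{2}\right)\right) = - \frac{-7 + 3}{3} \left(21 + \left(-1 + 25\right)\right) = \left(- \frac{1}{3}\right) \left(-4\right) \left(21 + 24\right) = \frac{4}{3} \cdot 45 = 60$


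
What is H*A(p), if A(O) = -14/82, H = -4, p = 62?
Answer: 28/41 ≈ 0.68293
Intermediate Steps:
A(O) = -7/41 (A(O) = -14*1/82 = -7/41)
H*A(p) = -4*(-7/41) = 28/41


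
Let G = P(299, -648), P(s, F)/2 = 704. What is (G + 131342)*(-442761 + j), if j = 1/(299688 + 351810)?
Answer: -6382131169741125/108583 ≈ -5.8776e+10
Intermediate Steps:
P(s, F) = 1408 (P(s, F) = 2*704 = 1408)
j = 1/651498 ≈ 1.5349e-6
G = 1408
(G + 131342)*(-442761 + j) = (1408 + 131342)*(-442761 + 1/651498) = 132750*(-288457905977/651498) = -6382131169741125/108583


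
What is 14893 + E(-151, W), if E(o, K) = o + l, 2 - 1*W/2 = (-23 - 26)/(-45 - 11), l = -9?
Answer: 14733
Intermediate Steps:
W = 9/4 (W = 4 - 2*(-23 - 26)/(-45 - 11) = 4 - (-98)/(-56) = 4 - (-98)*(-1)/56 = 4 - 2*7/8 = 4 - 7/4 = 9/4 ≈ 2.2500)
E(o, K) = -9 + o (E(o, K) = o - 9 = -9 + o)
14893 + E(-151, W) = 14893 + (-9 - 151) = 14893 - 160 = 14733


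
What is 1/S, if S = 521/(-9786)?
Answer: -9786/521 ≈ -18.783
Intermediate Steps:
S = -521/9786 (S = 521*(-1/9786) = -521/9786 ≈ -0.053239)
1/S = 1/(-521/9786) = -9786/521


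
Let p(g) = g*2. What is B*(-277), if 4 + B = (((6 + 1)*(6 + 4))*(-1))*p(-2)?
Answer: -76452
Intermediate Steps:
p(g) = 2*g
B = 276 (B = -4 + (((6 + 1)*(6 + 4))*(-1))*(2*(-2)) = -4 + ((7*10)*(-1))*(-4) = -4 + (70*(-1))*(-4) = -4 - 70*(-4) = -4 + 280 = 276)
B*(-277) = 276*(-277) = -76452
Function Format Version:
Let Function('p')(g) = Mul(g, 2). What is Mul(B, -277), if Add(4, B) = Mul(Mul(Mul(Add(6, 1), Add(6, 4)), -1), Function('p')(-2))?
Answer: -76452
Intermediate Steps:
Function('p')(g) = Mul(2, g)
B = 276 (B = Add(-4, Mul(Mul(Mul(Add(6, 1), Add(6, 4)), -1), Mul(2, -2))) = Add(-4, Mul(Mul(Mul(7, 10), -1), -4)) = Add(-4, Mul(Mul(70, -1), -4)) = Add(-4, Mul(-70, -4)) = Add(-4, 280) = 276)
Mul(B, -277) = Mul(276, -277) = -76452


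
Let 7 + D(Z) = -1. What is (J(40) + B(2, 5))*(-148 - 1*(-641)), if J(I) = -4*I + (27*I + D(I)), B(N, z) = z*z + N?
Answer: 462927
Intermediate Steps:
D(Z) = -8 (D(Z) = -7 - 1 = -8)
B(N, z) = N + z² (B(N, z) = z² + N = N + z²)
J(I) = -8 + 23*I (J(I) = -4*I + (27*I - 8) = -4*I + (-8 + 27*I) = -8 + 23*I)
(J(40) + B(2, 5))*(-148 - 1*(-641)) = ((-8 + 23*40) + (2 + 5²))*(-148 - 1*(-641)) = ((-8 + 920) + (2 + 25))*(-148 + 641) = (912 + 27)*493 = 939*493 = 462927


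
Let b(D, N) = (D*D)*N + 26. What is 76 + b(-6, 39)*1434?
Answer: 2050696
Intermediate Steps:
b(D, N) = 26 + N*D**2 (b(D, N) = D**2*N + 26 = N*D**2 + 26 = 26 + N*D**2)
76 + b(-6, 39)*1434 = 76 + (26 + 39*(-6)**2)*1434 = 76 + (26 + 39*36)*1434 = 76 + (26 + 1404)*1434 = 76 + 1430*1434 = 76 + 2050620 = 2050696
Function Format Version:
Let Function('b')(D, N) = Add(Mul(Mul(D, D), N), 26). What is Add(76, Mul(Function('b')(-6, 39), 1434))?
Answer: 2050696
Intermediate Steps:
Function('b')(D, N) = Add(26, Mul(N, Pow(D, 2))) (Function('b')(D, N) = Add(Mul(Pow(D, 2), N), 26) = Add(Mul(N, Pow(D, 2)), 26) = Add(26, Mul(N, Pow(D, 2))))
Add(76, Mul(Function('b')(-6, 39), 1434)) = Add(76, Mul(Add(26, Mul(39, Pow(-6, 2))), 1434)) = Add(76, Mul(Add(26, Mul(39, 36)), 1434)) = Add(76, Mul(Add(26, 1404), 1434)) = Add(76, Mul(1430, 1434)) = Add(76, 2050620) = 2050696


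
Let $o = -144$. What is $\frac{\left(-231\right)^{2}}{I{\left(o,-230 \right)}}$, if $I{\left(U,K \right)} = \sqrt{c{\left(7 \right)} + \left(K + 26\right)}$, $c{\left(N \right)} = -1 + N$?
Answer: $- \frac{1617 i \sqrt{22}}{2} \approx - 3792.2 i$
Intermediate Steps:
$I{\left(U,K \right)} = \sqrt{32 + K}$ ($I{\left(U,K \right)} = \sqrt{\left(-1 + 7\right) + \left(K + 26\right)} = \sqrt{6 + \left(26 + K\right)} = \sqrt{32 + K}$)
$\frac{\left(-231\right)^{2}}{I{\left(o,-230 \right)}} = \frac{\left(-231\right)^{2}}{\sqrt{32 - 230}} = \frac{53361}{\sqrt{-198}} = \frac{53361}{3 i \sqrt{22}} = 53361 \left(- \frac{i \sqrt{22}}{66}\right) = - \frac{1617 i \sqrt{22}}{2}$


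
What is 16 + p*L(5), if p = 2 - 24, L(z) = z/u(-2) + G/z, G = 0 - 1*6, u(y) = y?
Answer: 487/5 ≈ 97.400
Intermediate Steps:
G = -6 (G = 0 - 6 = -6)
L(z) = -6/z - z/2 (L(z) = z/(-2) - 6/z = z*(-1/2) - 6/z = -z/2 - 6/z = -6/z - z/2)
p = -22
16 + p*L(5) = 16 - 22*(-6/5 - 1/2*5) = 16 - 22*(-6*1/5 - 5/2) = 16 - 22*(-6/5 - 5/2) = 16 - 22*(-37/10) = 16 + 407/5 = 487/5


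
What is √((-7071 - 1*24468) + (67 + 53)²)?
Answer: I*√17139 ≈ 130.92*I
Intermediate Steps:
√((-7071 - 1*24468) + (67 + 53)²) = √((-7071 - 24468) + 120²) = √(-31539 + 14400) = √(-17139) = I*√17139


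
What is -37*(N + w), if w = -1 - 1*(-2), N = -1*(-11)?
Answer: -444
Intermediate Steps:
N = 11
w = 1 (w = -1 + 2 = 1)
-37*(N + w) = -37*(11 + 1) = -37*12 = -444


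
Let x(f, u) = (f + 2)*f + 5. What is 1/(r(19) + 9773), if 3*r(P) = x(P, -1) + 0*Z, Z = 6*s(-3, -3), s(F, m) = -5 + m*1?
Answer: 3/29723 ≈ 0.00010093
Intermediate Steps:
s(F, m) = -5 + m
Z = -48 (Z = 6*(-5 - 3) = 6*(-8) = -48)
x(f, u) = 5 + f*(2 + f) (x(f, u) = (2 + f)*f + 5 = f*(2 + f) + 5 = 5 + f*(2 + f))
r(P) = 5/3 + P²/3 + 2*P/3 (r(P) = ((5 + P² + 2*P) + 0*(-48))/3 = ((5 + P² + 2*P) + 0)/3 = (5 + P² + 2*P)/3 = 5/3 + P²/3 + 2*P/3)
1/(r(19) + 9773) = 1/((5/3 + (⅓)*19² + (⅔)*19) + 9773) = 1/((5/3 + (⅓)*361 + 38/3) + 9773) = 1/((5/3 + 361/3 + 38/3) + 9773) = 1/(404/3 + 9773) = 1/(29723/3) = 3/29723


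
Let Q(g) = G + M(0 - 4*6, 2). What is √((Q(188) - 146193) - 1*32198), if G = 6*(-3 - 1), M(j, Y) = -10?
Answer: 15*I*√793 ≈ 422.4*I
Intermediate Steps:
G = -24 (G = 6*(-4) = -24)
Q(g) = -34 (Q(g) = -24 - 10 = -34)
√((Q(188) - 146193) - 1*32198) = √((-34 - 146193) - 1*32198) = √(-146227 - 32198) = √(-178425) = 15*I*√793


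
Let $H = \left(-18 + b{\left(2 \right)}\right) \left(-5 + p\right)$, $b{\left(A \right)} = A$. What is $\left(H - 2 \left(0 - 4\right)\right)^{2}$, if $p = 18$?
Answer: $40000$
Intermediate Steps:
$H = -208$ ($H = \left(-18 + 2\right) \left(-5 + 18\right) = \left(-16\right) 13 = -208$)
$\left(H - 2 \left(0 - 4\right)\right)^{2} = \left(-208 - 2 \left(0 - 4\right)\right)^{2} = \left(-208 - -8\right)^{2} = \left(-208 + 8\right)^{2} = \left(-200\right)^{2} = 40000$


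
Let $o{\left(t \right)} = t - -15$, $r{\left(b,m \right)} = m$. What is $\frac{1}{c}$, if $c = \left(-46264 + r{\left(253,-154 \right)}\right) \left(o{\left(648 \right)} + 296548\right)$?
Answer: $- \frac{1}{13795940198} \approx -7.2485 \cdot 10^{-11}$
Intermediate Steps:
$o{\left(t \right)} = 15 + t$ ($o{\left(t \right)} = t + 15 = 15 + t$)
$c = -13795940198$ ($c = \left(-46264 - 154\right) \left(\left(15 + 648\right) + 296548\right) = - 46418 \left(663 + 296548\right) = \left(-46418\right) 297211 = -13795940198$)
$\frac{1}{c} = \frac{1}{-13795940198} = - \frac{1}{13795940198}$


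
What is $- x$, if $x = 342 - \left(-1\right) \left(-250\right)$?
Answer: $-92$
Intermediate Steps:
$x = 92$ ($x = 342 - 250 = 92$)
$- x = \left(-1\right) 92 = -92$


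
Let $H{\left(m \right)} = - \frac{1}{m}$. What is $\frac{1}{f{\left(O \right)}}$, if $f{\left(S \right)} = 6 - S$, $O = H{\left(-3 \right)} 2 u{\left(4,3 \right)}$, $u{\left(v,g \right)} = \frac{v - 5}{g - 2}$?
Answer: $\frac{3}{20} \approx 0.15$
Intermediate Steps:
$u{\left(v,g \right)} = \frac{-5 + v}{-2 + g}$
$O = - \frac{2}{3}$ ($O = - \frac{1}{-3} \cdot 2 \frac{-5 + 4}{-2 + 3} = \left(-1\right) \left(- \frac{1}{3}\right) 2 \cdot 1^{-1} \left(-1\right) = \frac{1}{3} \cdot 2 \cdot 1 \left(-1\right) = \frac{2}{3} \left(-1\right) = - \frac{2}{3} \approx -0.66667$)
$\frac{1}{f{\left(O \right)}} = \frac{1}{6 - - \frac{2}{3}} = \frac{1}{6 + \frac{2}{3}} = \frac{1}{\frac{20}{3}} = \frac{3}{20}$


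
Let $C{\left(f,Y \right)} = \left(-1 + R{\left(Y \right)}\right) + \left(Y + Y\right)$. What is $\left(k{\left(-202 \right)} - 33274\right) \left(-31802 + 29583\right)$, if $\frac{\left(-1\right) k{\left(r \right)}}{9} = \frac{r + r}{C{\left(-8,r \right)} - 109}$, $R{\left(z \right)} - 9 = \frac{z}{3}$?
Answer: $\frac{1255434754}{17} \approx 7.3849 \cdot 10^{7}$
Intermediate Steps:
$R{\left(z \right)} = 9 + \frac{z}{3}$
$C{\left(f,Y \right)} = 8 + \frac{7 Y}{3}$ ($C{\left(f,Y \right)} = \left(-1 + \left(9 + \frac{Y}{3}\right)\right) + \left(Y + Y\right) = \left(8 + \frac{Y}{3}\right) + 2 Y = 8 + \frac{7 Y}{3}$)
$k{\left(r \right)} = - \frac{18 r}{-101 + \frac{7 r}{3}}$ ($k{\left(r \right)} = - 9 \frac{r + r}{\left(8 + \frac{7 r}{3}\right) - 109} = - 9 \frac{2 r}{-101 + \frac{7 r}{3}} = - \frac{18 r}{-101 + \frac{7 r}{3}}$)
$\left(k{\left(-202 \right)} - 33274\right) \left(-31802 + 29583\right) = \left(\left(-54\right) \left(-202\right) \frac{1}{-303 + 7 \left(-202\right)} - 33274\right) \left(-31802 + 29583\right) = \left(\left(-54\right) \left(-202\right) \frac{1}{-303 - 1414} - 33274\right) \left(-2219\right) = \left(\left(-54\right) \left(-202\right) \frac{1}{-1717} - 33274\right) \left(-2219\right) = \left(\left(-54\right) \left(-202\right) \left(- \frac{1}{1717}\right) - 33274\right) \left(-2219\right) = \left(- \frac{108}{17} - 33274\right) \left(-2219\right) = \left(- \frac{565766}{17}\right) \left(-2219\right) = \frac{1255434754}{17}$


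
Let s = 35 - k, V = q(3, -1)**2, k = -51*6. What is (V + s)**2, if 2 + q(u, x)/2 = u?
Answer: 119025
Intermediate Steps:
q(u, x) = -4 + 2*u
k = -306
V = 4 (V = (-4 + 2*3)**2 = (-4 + 6)**2 = 2**2 = 4)
s = 341 (s = 35 - 1*(-306) = 35 + 306 = 341)
(V + s)**2 = (4 + 341)**2 = 345**2 = 119025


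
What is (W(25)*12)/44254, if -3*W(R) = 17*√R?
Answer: -170/22127 ≈ -0.0076829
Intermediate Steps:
W(R) = -17*√R/3
(W(25)*12)/44254 = (-17*√25/3*12)/44254 = (-17/3*5*12)*(1/44254) = -85/3*12*(1/44254) = -340*1/44254 = -170/22127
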